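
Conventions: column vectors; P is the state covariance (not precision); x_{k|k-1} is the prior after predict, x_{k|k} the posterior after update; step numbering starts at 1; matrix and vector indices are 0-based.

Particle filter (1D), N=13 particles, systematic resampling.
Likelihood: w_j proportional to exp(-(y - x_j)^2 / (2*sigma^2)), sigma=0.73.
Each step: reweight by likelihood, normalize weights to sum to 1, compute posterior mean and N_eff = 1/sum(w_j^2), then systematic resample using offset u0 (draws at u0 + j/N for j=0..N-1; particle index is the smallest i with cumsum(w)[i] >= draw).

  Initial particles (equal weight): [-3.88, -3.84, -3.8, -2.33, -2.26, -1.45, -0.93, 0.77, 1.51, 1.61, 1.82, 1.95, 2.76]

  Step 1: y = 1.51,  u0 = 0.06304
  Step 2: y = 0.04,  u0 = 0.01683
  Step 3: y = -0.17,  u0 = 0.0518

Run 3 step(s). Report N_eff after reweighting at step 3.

N_eff = 6.9929

step 1: w=[0.0000, 0.0000, 0.0000, 0.0000, 0.0000, 0.0001, 0.0008, 0.1309, 0.2188, 0.2167, 0.1999, 0.1824, 0.0505]  mean=1.6380  Neff=5.3271  idx=[7, 8, 8, 8, 9, 9, 9, 10, 10, 10, 11, 11, 12]
step 2: w=[0.3995, 0.0867, 0.0867, 0.0867, 0.0652, 0.0652, 0.0652, 0.0337, 0.0337, 0.0337, 0.0215, 0.0215, 0.0006]  mean=1.2850  Neff=5.0186  idx=[0, 0, 0, 0, 0, 1, 1, 2, 3, 4, 5, 7, 9]
step 3: w=[0.1668, 0.1668, 0.1668, 0.1668, 0.1668, 0.0271, 0.0271, 0.0271, 0.0271, 0.0196, 0.0196, 0.0093, 0.0093]  mean=0.9025  Neff=6.9929  idx=[0, 0, 1, 1, 2, 2, 3, 3, 3, 4, 4, 7, 10]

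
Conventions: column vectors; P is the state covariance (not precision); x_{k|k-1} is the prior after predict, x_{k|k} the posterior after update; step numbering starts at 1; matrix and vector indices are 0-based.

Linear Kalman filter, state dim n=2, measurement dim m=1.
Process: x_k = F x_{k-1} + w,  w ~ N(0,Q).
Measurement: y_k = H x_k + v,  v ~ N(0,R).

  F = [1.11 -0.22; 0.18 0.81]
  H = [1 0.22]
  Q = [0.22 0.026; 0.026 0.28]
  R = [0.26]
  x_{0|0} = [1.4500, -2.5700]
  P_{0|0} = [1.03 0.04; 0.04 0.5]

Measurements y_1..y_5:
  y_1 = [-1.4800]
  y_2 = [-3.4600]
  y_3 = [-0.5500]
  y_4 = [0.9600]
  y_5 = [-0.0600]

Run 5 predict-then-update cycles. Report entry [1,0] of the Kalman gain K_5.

step 1: x^-=[2.1749, -1.8207]  P^-=[1.4937 0.1771; 0.1771 0.6531]  S=[1.8632]  K=[0.8226; 0.1721]  nu=[-3.2543]  x^+=[-0.5021, -2.3809]  P^+=[0.2330 -0.0868; -0.0868 0.5979]
step 2: x^-=[-0.0335, -2.0189]  P^-=[0.5783 -0.1086; -0.1086 0.6545]  S=[0.8223]  K=[0.6743; 0.0431]  nu=[-2.9823]  x^+=[-2.0446, -2.1474]  P^+=[0.2045 -0.1325; -0.1325 0.6530]
step 3: x^-=[-1.7970, -2.1074]  P^-=[0.5682 -0.1634; -0.1634 0.6764]  S=[0.7891]  K=[0.6746; -0.0184]  nu=[1.7107]  x^+=[-0.6431, -2.1389]  P^+=[0.2092 -0.1535; -0.1535 0.6762]
step 4: x^-=[-0.2433, -1.8483]  P^-=[0.5854 -0.1847; -0.1847 0.6856]  S=[0.7974]  K=[0.6833; -0.0424]  nu=[1.6099]  x^+=[0.8567, -1.9166]  P^+=[0.2132 -0.1616; -0.1616 0.6842]
step 5: x^-=[1.3726, -1.3982]  P^-=[0.5947 -0.1922; -0.1922 0.6887]  S=[0.8035]  K=[0.6875; -0.0506]  nu=[-1.1250]  x^+=[0.5991, -1.3413]  P^+=[0.2149 -0.1642; -0.1642 0.6866]

K[1,0] = -0.0506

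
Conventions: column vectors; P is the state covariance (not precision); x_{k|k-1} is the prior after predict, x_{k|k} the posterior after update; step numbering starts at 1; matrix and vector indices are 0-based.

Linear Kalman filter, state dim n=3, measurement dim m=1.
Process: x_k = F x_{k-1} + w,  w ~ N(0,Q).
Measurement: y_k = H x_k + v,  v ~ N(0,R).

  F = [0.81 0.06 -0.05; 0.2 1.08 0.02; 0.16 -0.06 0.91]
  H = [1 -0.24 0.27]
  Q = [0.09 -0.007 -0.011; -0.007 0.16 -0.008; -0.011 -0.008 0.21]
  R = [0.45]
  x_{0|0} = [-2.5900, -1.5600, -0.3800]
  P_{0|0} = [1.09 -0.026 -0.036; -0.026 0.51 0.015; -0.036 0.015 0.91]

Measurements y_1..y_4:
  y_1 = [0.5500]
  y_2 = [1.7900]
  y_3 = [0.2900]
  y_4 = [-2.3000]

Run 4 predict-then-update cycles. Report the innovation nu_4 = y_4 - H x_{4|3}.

step 1: x^-=[-2.1725, -2.2104, -0.6666]  P^-=[0.8096 0.1776 0.0627; 0.1776 0.7880 0.0143; 0.0627 0.0143 0.9817]  S=[1.3232]  K=[0.5924; -0.0058; 0.2451]  nu=[2.3720]  x^+=[-0.7674, -2.2240, -0.0853]  P^+=[0.3452 0.1822 -0.1294; 0.1822 0.7879 0.0161; -0.1294 0.0161 0.9022]
step 2: x^-=[-0.7508, -2.5572, -0.0670]  P^-=[0.3497 0.2590 -0.1107; 0.2590 1.1715 -0.0104; -0.1107 -0.0104 0.9258]  S=[0.7519]  K=[0.3427; -0.0333; 0.1886]  nu=[1.9451]  x^+=[-0.0843, -2.6219, 0.2998]  P^+=[0.2614 0.2675 -0.1593; 0.2675 1.1707 -0.0057; -0.1593 -0.0057 0.8991]
step 3: x^-=[-0.2406, -2.8425, 0.4167]  P^-=[0.3069 0.3469 -0.1491; 0.3469 1.6504 -0.0512; -0.1491 -0.0512 0.9146]  S=[0.6782]  K=[0.2704; -0.0930; 0.1623]  nu=[-0.2641]  x^+=[-0.3120, -2.8179, 0.3738]  P^+=[0.2573 0.3639 -0.1789; 0.3639 1.6445 -0.0410; -0.1789 -0.0410 0.8967]
step 4: x^-=[-0.4405, -3.0983, 0.4593]  P^-=[0.3171 0.4641 -0.1714; 0.4641 2.2428 -0.1049; -0.1714 -0.1049 0.9105]  S=[0.6609]  K=[0.2412; -0.1550; 0.1507]  nu=[-2.7271]  x^+=[-1.0984, -2.6755, 0.0482]  P^+=[0.2786 0.4889 -0.1954; 0.4889 2.2270 -0.0894; -0.1954 -0.0894 0.8954]

innov = [-2.7271]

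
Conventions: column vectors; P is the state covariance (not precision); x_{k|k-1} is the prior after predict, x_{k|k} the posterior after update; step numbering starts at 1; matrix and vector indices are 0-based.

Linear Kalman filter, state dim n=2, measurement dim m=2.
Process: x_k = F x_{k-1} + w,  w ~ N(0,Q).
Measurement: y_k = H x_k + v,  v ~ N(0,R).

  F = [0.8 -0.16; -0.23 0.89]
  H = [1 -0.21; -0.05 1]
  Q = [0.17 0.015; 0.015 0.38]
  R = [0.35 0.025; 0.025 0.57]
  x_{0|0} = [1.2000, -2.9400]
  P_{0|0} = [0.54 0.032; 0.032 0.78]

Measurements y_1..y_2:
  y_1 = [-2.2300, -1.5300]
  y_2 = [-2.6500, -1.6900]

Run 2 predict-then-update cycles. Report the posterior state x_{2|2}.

step 1: x^-=[1.4304, -2.8926]  P^-=[0.5274 -0.1715; -0.1715 1.0133]  S=[0.9941 -0.3874; -0.3874 1.6018]  K=[0.5726 0.0150; -0.1523 0.6011]  nu=[-4.2678, 1.4341]  x^+=[-0.9918, -1.3807]  P^+=[0.2078 0.0332; 0.0332 0.3405]
step 2: x^-=[-0.5725, -1.0007]  P^-=[0.3032 -0.0468; -0.0468 0.6471]  S=[0.7014 -0.1734; -0.1734 1.2225]  K=[0.4495 0.0130; -0.1339 0.5122]  nu=[-2.2876, -0.7180]  x^+=[-1.6102, -1.0621]  P^+=[0.1633 0.0268; 0.0268 0.2900]

x_post = [-1.6102, -1.0621]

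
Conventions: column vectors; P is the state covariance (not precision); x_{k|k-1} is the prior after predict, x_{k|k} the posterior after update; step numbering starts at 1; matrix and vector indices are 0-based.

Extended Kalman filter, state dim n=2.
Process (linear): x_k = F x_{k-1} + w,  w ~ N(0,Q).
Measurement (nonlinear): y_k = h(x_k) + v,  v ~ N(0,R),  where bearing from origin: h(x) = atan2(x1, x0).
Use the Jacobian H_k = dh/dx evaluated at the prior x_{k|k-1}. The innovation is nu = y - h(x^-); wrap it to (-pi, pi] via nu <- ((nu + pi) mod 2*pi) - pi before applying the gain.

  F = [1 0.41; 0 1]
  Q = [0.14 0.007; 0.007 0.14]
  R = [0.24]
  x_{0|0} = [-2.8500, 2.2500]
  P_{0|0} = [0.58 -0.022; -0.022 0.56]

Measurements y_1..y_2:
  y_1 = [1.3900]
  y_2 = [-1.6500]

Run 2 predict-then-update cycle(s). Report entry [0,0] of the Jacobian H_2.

H_jac[0,0] = -0.3587

step 1: x^-=[-1.9275, 2.2500]  P^-=[0.7961 0.2146; 0.2146 0.7000]  H_jac=[-0.2563 -0.2196]  S=[0.3502]  K=[-0.7172; -0.5960]  nu=[-0.8891]  x^+=[-1.2898, 2.7799]  P^+=[0.6159 0.0649; 0.0649 0.5756]
step 2: x^-=[-0.1500, 2.7799]  P^-=[0.9059 0.3079; 0.3079 0.7156]  H_jac=[-0.3587 -0.0194]  S=[0.3611]  K=[-0.9164; -0.3442]  nu=[3.0085]  x^+=[-2.9069, 1.7444]  P^+=[0.6027 0.1940; 0.1940 0.6728]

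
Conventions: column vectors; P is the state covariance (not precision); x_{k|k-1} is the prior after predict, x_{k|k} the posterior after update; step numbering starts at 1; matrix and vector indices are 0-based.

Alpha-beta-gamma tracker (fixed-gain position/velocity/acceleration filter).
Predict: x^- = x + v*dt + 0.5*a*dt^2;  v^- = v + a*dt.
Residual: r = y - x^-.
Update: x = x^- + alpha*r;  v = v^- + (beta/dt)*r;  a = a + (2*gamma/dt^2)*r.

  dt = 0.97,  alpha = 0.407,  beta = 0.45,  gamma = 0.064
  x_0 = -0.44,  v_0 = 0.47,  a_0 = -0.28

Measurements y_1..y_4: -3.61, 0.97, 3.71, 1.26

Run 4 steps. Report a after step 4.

step 1: x_pred=-0.1158  r=-3.4942  x^+=-1.5380  v^+=-1.4226  a^+=-0.7553
step 2: x_pred=-3.2732  r=4.2432  x^+=-1.5462  v^+=-0.1868  a^+=-0.1781
step 3: x_pred=-1.8112  r=5.5212  x^+=0.4359  v^+=2.2018  a^+=0.5730
step 4: x_pred=2.8413  r=-1.5813  x^+=2.1977  v^+=2.0241  a^+=0.3579

a_post = 0.3579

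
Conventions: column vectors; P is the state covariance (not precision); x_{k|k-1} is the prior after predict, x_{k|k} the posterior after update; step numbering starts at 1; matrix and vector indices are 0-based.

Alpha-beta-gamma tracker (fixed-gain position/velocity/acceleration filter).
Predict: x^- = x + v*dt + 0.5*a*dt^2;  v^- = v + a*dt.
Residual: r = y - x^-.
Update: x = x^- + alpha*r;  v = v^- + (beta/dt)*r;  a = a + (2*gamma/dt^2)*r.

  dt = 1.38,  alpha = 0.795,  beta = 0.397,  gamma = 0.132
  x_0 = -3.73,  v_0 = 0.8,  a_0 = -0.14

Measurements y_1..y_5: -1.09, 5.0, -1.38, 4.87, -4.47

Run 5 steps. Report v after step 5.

step 1: x_pred=-2.7593  r=1.6693  x^+=-1.4322  v^+=1.0870  a^+=0.0914
step 2: x_pred=0.1549  r=4.8451  x^+=4.0068  v^+=2.6070  a^+=0.7631
step 3: x_pred=8.3310  r=-9.7110  x^+=0.6108  v^+=0.8664  a^+=-0.5831
step 4: x_pred=1.2511  r=3.6189  x^+=4.1281  v^+=1.1027  a^+=-0.0815
step 5: x_pred=5.5723  r=-10.0423  x^+=-2.4113  v^+=-1.8987  a^+=-1.4736

v_post = -1.8987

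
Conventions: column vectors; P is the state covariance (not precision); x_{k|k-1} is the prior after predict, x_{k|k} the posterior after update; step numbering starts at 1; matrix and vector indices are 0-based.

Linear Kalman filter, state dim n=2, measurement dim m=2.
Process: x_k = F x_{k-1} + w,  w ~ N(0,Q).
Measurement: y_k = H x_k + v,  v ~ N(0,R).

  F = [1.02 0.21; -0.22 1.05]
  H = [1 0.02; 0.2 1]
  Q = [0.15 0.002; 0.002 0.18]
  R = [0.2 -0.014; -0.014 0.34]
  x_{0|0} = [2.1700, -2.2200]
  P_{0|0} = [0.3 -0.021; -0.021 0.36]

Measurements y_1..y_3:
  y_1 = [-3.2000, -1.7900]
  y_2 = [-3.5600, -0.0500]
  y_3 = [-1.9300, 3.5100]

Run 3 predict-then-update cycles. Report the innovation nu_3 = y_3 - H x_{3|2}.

step 1: x^-=[1.7472, -2.8084]  P^-=[0.4690 -0.0075; -0.0075 0.6011]  S=[0.6689 0.0843; 0.0843 0.9569]  K=[0.6973 0.0288; -0.0730 0.6331]  nu=[-4.8910, 0.6690]  x^+=[-1.6438, -2.0279]  P^+=[0.1396 -0.0279; -0.0279 0.2218]
step 2: x^-=[-2.1026, -1.7676]  P^-=[0.2931 -0.0090; -0.0090 0.4442]  S=[0.4929 0.0445; 0.0445 0.7924]  K=[0.5916 0.0294; -0.0509 0.5612]  nu=[-1.4221, 2.1382]  x^+=[-2.8810, -0.4953]  P^+=[0.1183 -0.0219; -0.0219 0.1959]
step 3: x^-=[-3.0426, 0.1137]  P^-=[0.2724 -0.0038; -0.0038 0.4119]  S=[0.4724 0.0448; 0.0448 0.7612]  K=[0.5733 0.0327; -0.0422 0.5425]  nu=[1.1103, 4.0048]  x^+=[-2.2750, 2.2396]  P^+=[0.1146 -0.0198; -0.0198 0.1890]

innov = [1.1103, 4.0048]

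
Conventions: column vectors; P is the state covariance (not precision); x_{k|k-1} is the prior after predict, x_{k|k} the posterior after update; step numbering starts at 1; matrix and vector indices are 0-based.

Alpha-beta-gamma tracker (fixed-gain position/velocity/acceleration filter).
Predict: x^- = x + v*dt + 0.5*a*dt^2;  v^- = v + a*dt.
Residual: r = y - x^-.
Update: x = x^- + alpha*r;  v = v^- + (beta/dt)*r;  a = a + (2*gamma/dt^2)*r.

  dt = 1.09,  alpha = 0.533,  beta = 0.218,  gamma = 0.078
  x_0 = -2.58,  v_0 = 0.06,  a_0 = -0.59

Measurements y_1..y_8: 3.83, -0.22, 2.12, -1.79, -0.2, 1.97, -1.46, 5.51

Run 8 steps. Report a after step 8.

a_post = 0.6546

step 1: x_pred=-2.8651  r=6.6951  x^+=0.7034  v^+=0.7559  a^+=0.2891
step 2: x_pred=1.6991  r=-1.9191  x^+=0.6762  v^+=0.6872  a^+=0.0371
step 3: x_pred=1.4473  r=0.6727  x^+=1.8058  v^+=0.8622  a^+=0.1254
step 4: x_pred=2.8201  r=-4.6101  x^+=0.3629  v^+=0.0769  a^+=-0.4799
step 5: x_pred=0.1616  r=-0.3616  x^+=-0.0311  v^+=-0.5185  a^+=-0.5274
step 6: x_pred=-0.9096  r=2.8796  x^+=0.6252  v^+=-0.5175  a^+=-0.1493
step 7: x_pred=-0.0275  r=-1.4325  x^+=-0.7910  v^+=-0.9667  a^+=-0.3374
step 8: x_pred=-2.0451  r=7.5551  x^+=1.9818  v^+=0.1766  a^+=0.6546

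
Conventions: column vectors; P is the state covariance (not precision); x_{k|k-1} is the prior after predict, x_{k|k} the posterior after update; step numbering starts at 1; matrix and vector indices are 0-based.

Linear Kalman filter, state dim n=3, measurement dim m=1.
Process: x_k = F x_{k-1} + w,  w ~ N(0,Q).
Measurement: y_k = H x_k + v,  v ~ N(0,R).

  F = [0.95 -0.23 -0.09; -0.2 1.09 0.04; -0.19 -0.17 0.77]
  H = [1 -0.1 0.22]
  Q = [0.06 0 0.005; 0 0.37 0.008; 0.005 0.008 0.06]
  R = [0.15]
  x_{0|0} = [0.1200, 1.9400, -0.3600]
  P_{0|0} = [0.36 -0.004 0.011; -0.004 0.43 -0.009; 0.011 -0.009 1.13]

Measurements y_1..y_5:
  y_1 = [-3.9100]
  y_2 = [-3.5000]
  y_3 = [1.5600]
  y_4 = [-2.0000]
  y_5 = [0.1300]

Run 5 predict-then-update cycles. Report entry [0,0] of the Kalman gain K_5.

K[0,0] = 0.5229

step 1: x^-=[-0.2998, 2.0762, -0.6298]  P^-=[0.4163 -0.1830 -0.1113; -0.1830 0.8979 -0.0318; -0.1113 -0.0318 0.7543]  S=[0.6008]  K=[0.6826; -0.4657; 0.0962]  nu=[-3.2640]  x^+=[-2.5278, 3.5962, -0.9438]  P^+=[0.1364 0.0080 -0.1508; 0.0080 0.7676 -0.0049; -0.1508 -0.0049 0.7487]
step 2: x^-=[-3.1436, 4.3877, -0.8578]  P^-=[0.2518 -0.2203 -0.1545; -0.2203 1.2871 -0.0870; -0.1545 -0.0870 0.5769]  S=[0.4225]  K=[0.5677; -0.8714; -0.0447]  nu=[0.2711]  x^+=[-2.9897, 4.1515, -0.8699]  P^+=[0.1157 -0.0113 -0.1438; -0.0113 0.9663 -0.1035; -0.1438 -0.1035 0.5761]
step 3: x^-=[-3.7168, 5.0882, -0.8076]  P^-=[0.2454 -0.2755 -0.1076; -0.2755 1.5218 -0.2099; -0.1076 -0.2099 0.5021]  S=[0.4519]  K=[0.5516; -1.0485; 0.0528]  nu=[5.9633]  x^+=[-0.4273, -1.1641, -0.4926]  P^+=[0.1079 -0.0141 -0.1207; -0.0141 1.0250 -0.1849; -0.1207 -0.1849 0.5008]
step 4: x^-=[-0.0939, -1.2031, -0.1002]  P^-=[0.2348 -0.2814 -0.0679; -0.2814 1.5849 -0.2943; -0.0679 -0.2943 0.4733]  S=[0.4629]  K=[0.5358; -1.0902; 0.1418]  nu=[-2.0044]  x^+=[-1.1678, 0.9822, -0.3844]  P^+=[0.1019 -0.0111 -0.1031; -0.0111 1.0346 -0.2228; -0.1031 -0.2228 0.4640]
step 5: x^-=[-1.3007, 1.2887, -0.2411]  P^-=[0.2237 -0.2742 -0.0449; -0.2742 1.5911 -0.3325; -0.0449 -0.3325 0.4564]  S=[0.4614]  K=[0.5229; -1.0976; 0.1923]  nu=[1.6126]  x^+=[-0.4575, -0.4813, 0.0691]  P^+=[0.0976 -0.0094 -0.0913; -0.0094 1.0352 -0.2350; -0.0913 -0.2350 0.4394]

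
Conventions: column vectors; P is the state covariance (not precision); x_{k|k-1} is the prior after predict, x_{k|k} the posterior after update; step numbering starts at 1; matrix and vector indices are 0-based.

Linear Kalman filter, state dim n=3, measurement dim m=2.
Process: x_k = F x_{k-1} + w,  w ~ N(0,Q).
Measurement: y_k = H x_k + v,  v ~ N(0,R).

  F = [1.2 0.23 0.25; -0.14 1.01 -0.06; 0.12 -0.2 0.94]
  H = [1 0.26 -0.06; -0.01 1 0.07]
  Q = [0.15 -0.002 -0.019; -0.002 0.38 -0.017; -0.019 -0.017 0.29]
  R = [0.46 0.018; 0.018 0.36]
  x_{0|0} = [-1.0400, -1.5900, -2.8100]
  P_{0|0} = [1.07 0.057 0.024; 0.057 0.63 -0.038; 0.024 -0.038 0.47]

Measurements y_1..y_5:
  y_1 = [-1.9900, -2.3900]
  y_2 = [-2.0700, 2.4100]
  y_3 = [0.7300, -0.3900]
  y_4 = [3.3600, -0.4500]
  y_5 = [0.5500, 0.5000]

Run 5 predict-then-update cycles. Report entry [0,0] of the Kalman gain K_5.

K[0,0] = 0.6287

step 1: x^-=[-2.3162, -1.2917, -2.4482]  P^-=[1.7950 0.0131 0.2259; 0.0131 1.0342 -0.2201; 0.2259 -0.2201 0.7629]  S=[2.3142 0.3040; 0.3040 1.3667]  K=[0.7934 -0.1684; 0.0306 0.7385; 0.0714 -0.1395]  nu=[0.5152, -0.9501]  x^+=[-1.7475, -1.9776, -2.2788]  P^+=[0.3808 -0.0495 0.0999; -0.0495 0.2729 -0.0991; 0.0999 -0.0991 0.7305]
step 2: x^-=[-3.1216, -1.6160, -1.9563]  P^-=[0.7797 -0.1063 0.3047; -0.1063 0.6961 -0.2362; 0.3047 -0.2362 1.0141]  S=[1.2059 0.1123; 0.1123 1.0298]  K=[0.6232 -0.1581; 0.0123 0.6596; 0.1682 -0.1818]  nu=[1.3543, 4.1318]  x^+=[-2.9306, 1.1260, -2.4794]  P^+=[0.3078 -0.0541 0.1644; -0.0541 0.2461 -0.1275; 0.1644 -0.1275 0.9528]
step 3: x^-=[-3.8776, 1.6963, -2.9075]  P^-=[0.7199 -0.1227 0.4186; -0.1227 0.6740 -0.2790; 0.4186 -0.2790 1.2338]  S=[1.1245 0.0997; 0.0997 1.0029]  K=[0.6036 -0.1603; 0.0037 0.6534; 0.2616 -0.2223]  nu=[3.9921, -1.9215]  x^+=[-1.1597, 0.4554, -1.4360]  P^+=[0.3036 -0.0594 0.2228; -0.0594 0.2453 -0.1514; 0.2228 -0.1514 1.1188]
step 4: x^-=[-1.6459, 0.7085, -1.5800]  P^-=[0.7536 -0.1429 0.5219; -0.1429 0.6791 -0.3201; 0.5219 -0.3201 1.4028]  S=[1.1376 0.0889; 0.0889 1.0034]  K=[0.6154 -0.1680; -0.0048 0.6563; 0.3316 -0.2557]  nu=[4.7269, -1.0644]  x^+=[1.4417, -0.0126, 0.2594]  P^+=[0.3128 -0.0649 0.2656; -0.0649 0.2474 -0.1693; 0.2656 -0.1693 1.2272]
step 5: x^-=[1.7920, -0.2302, 0.4193]  P^-=[0.7944 -0.1609 0.5962; -0.1609 0.6863 -0.3508; 0.5962 -0.3508 1.5155]  S=[1.1620 0.0784; 0.0784 1.0070]  K=[0.6287 -0.1751; -0.0113 0.6596; 0.3752 -0.2781]  nu=[-1.1570, 0.7187]  x^+=[0.9387, 0.2569, -0.2146]  P^+=[0.3215 -0.0690 0.2920; -0.0690 0.2492 -0.1808; 0.2920 -0.1808 1.2904]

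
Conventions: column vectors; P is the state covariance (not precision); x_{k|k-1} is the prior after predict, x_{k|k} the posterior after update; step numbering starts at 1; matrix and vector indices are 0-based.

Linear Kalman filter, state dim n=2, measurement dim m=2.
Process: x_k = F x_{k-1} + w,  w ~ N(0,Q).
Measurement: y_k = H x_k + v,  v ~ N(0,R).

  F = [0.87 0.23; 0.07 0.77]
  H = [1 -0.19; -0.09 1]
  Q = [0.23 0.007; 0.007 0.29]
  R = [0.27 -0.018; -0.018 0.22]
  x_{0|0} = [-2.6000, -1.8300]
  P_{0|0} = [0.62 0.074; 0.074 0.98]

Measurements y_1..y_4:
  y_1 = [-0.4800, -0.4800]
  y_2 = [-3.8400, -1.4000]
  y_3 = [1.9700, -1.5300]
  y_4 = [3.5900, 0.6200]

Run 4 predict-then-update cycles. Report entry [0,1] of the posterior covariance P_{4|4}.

P_post[0,1] = 0.0275

step 1: x^-=[-2.6829, -1.5911]  P^-=[0.7807 0.2691; 0.2691 0.8821]  S=[0.9803 0.0178; 0.0178 1.0599]  K=[0.7411 0.1751; 0.0888 0.8078]  nu=[1.9006, 0.8696]  x^+=[-1.1222, -0.7197]  P^+=[0.2052 0.0437; 0.0437 0.1801]
step 2: x^-=[-1.1418, -0.6327]  P^-=[0.4123 0.0813; 0.0813 0.4025]  S=[0.6660 -0.0489; -0.0489 0.6112]  K=[0.6048 0.1207; 0.0551 0.6509]  nu=[-2.8184, -0.8700]  x^+=[-2.9514, -1.3543]  P^+=[0.1670 0.0307; 0.0307 0.1450]
step 3: x^-=[-2.8792, -1.2494]  P^-=[0.3763 0.0639; 0.0639 0.3801]  S=[0.6358 -0.0591; -0.0591 0.5916]  K=[0.5830 0.1090; 0.0462 0.6373]  nu=[4.6118, -0.5398]  x^+=[-0.2495, -1.3805]  P^+=[0.1607 0.0280; 0.0280 0.1419]
step 4: x^-=[-0.5346, -1.0805]  P^-=[0.3704 0.0611; 0.0611 0.3779]  S=[0.6308 -0.0610; -0.0610 0.5899]  K=[0.5791 0.1069; 0.0445 0.6359]  nu=[3.9193, 1.6523]  x^+=[1.9117, 0.1448]  P^+=[0.1596 0.0275; 0.0275 0.1416]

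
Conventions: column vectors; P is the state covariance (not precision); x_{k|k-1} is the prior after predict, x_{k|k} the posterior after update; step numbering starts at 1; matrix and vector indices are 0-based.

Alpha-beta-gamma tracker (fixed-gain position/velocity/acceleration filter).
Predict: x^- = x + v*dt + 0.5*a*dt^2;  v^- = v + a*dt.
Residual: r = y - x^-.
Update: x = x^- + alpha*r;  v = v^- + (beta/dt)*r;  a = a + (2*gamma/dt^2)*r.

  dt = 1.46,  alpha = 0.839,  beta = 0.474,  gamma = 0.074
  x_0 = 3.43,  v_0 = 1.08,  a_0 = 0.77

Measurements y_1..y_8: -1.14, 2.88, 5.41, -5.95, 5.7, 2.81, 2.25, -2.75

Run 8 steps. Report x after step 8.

x_post = -1.8292

step 1: x_pred=5.8275  r=-6.9675  x^+=-0.0182  v^+=-0.0578  a^+=0.2862
step 2: x_pred=0.2024  r=2.6776  x^+=2.4489  v^+=1.2294  a^+=0.4721
step 3: x_pred=4.7470  r=0.6630  x^+=5.3033  v^+=2.1340  a^+=0.5182
step 4: x_pred=8.9711  r=-14.9211  x^+=-3.5477  v^+=-1.9537  a^+=-0.5178
step 5: x_pred=-6.9521  r=12.6521  x^+=3.6630  v^+=1.3978  a^+=0.3606
step 6: x_pred=6.0882  r=-3.2782  x^+=3.3378  v^+=0.8601  a^+=0.1330
step 7: x_pred=4.7353  r=-2.4853  x^+=2.6501  v^+=0.2474  a^+=-0.0395
step 8: x_pred=2.9692  r=-5.7192  x^+=-1.8292  v^+=-1.6671  a^+=-0.4366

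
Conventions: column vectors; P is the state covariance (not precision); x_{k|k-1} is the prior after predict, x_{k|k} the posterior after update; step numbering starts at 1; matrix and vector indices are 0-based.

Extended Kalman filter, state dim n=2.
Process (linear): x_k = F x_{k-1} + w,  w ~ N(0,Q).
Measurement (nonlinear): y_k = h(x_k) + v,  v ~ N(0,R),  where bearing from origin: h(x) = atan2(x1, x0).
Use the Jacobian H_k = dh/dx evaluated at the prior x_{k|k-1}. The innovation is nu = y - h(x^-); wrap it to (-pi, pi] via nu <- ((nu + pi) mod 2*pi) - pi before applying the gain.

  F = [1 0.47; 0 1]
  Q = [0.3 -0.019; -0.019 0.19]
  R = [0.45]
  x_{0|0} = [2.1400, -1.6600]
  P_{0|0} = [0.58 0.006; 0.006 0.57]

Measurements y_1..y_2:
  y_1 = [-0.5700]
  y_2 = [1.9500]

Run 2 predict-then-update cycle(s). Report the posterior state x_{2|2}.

step 1: x^-=[1.3598, -1.6600]  P^-=[1.0116 0.2549; 0.2549 0.7600]  H_jac=[0.3605 0.2953]  S=[0.7020]  K=[0.6267; 0.4506]  nu=[0.3145]  x^+=[1.5569, -1.5183]  P^+=[0.7358 0.0567; 0.0567 0.6175]
step 2: x^-=[0.8433, -1.5183]  P^-=[1.2255 0.3279; 0.3279 0.8075]  H_jac=[0.5034 0.2796]  S=[0.9159]  K=[0.7736; 0.4267]  nu=[3.0138]  x^+=[3.1747, -0.2324]  P^+=[0.6774 0.0256; 0.0256 0.6407]

x_post = [3.1747, -0.2324]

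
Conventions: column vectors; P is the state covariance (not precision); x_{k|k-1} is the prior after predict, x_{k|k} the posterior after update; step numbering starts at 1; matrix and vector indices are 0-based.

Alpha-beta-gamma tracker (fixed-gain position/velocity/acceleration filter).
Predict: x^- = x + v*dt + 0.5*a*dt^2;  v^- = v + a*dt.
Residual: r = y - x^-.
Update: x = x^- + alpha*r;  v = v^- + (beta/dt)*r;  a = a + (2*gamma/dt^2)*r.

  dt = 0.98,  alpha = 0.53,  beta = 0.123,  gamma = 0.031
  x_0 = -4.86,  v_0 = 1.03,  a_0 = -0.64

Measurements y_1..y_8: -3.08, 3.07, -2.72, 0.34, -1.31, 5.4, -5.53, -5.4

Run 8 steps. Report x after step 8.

x_post = -4.1616

step 1: x_pred=-4.1579  r=1.0779  x^+=-3.5866  v^+=0.5381  a^+=-0.5704
step 2: x_pred=-3.3332  r=6.4032  x^+=0.0605  v^+=0.7828  a^+=-0.1570
step 3: x_pred=0.7522  r=-3.4722  x^+=-1.0881  v^+=0.1931  a^+=-0.3812
step 4: x_pred=-1.0819  r=1.4219  x^+=-0.3283  v^+=-0.0020  a^+=-0.2894
step 5: x_pred=-0.4693  r=-0.8407  x^+=-0.9149  v^+=-0.3912  a^+=-0.3437
step 6: x_pred=-1.4633  r=6.8633  x^+=2.1743  v^+=0.1334  a^+=0.0994
step 7: x_pred=2.3528  r=-7.8828  x^+=-1.8251  v^+=-0.7585  a^+=-0.4095
step 8: x_pred=-2.7651  r=-2.6349  x^+=-4.1616  v^+=-1.4905  a^+=-0.5796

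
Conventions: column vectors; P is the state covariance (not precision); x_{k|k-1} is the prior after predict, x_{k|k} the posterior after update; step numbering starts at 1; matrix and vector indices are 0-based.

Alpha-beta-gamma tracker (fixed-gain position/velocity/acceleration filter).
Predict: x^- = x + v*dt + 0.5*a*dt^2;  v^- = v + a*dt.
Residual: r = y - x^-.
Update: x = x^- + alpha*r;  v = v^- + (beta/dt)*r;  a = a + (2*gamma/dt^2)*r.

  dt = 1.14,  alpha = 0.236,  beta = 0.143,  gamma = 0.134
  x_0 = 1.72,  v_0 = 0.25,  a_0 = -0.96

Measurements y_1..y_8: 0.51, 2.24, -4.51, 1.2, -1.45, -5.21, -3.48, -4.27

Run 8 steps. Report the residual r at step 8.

resid = -6.3292

step 1: x_pred=1.3812  r=-0.8712  x^+=1.1756  v^+=-0.9537  a^+=-1.1397
step 2: x_pred=-0.6522  r=2.8922  x^+=0.0304  v^+=-1.8901  a^+=-0.5432
step 3: x_pred=-2.4773  r=-2.0327  x^+=-2.9570  v^+=-2.7644  a^+=-0.9624
step 4: x_pred=-6.7338  r=7.9338  x^+=-4.8614  v^+=-2.8663  a^+=0.6737
step 5: x_pred=-7.6913  r=6.2413  x^+=-6.2183  v^+=-1.3154  a^+=1.9607
step 6: x_pred=-6.4439  r=1.2339  x^+=-6.1527  v^+=1.0746  a^+=2.2152
step 7: x_pred=-3.4883  r=0.0083  x^+=-3.4863  v^+=3.6009  a^+=2.2169
step 8: x_pred=2.0592  r=-6.3292  x^+=0.5655  v^+=5.3342  a^+=0.9117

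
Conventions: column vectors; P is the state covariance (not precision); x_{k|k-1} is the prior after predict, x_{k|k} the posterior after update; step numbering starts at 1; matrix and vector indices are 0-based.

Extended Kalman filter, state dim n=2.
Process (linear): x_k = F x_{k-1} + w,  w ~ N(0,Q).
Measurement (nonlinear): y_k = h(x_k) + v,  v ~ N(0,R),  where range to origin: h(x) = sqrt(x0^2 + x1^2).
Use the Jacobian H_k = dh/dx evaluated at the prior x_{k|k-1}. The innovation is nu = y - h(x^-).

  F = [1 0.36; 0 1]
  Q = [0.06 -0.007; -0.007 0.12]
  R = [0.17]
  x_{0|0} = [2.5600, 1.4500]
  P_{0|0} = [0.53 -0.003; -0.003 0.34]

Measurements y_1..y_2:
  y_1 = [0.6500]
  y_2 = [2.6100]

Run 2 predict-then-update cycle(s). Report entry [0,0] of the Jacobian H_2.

step 1: x^-=[3.0820, 1.4500]  P^-=[0.6319 0.1124; 0.1124 0.4600]  H_jac=[0.9049 0.4257]  S=[0.8573]  K=[0.7227; 0.3470]  nu=[-2.7561]  x^+=[1.0901, 0.4935]  P^+=[0.1841 -0.1026; -0.1026 0.3567]
step 2: x^-=[1.2678, 0.4935]  P^-=[0.2164 0.0188; 0.0188 0.4767]  H_jac=[0.9319 0.3628]  S=[0.4334]  K=[0.4811; 0.4395]  nu=[1.2496]  x^+=[1.8689, 1.0427]  P^+=[0.1161 -0.0728; -0.0728 0.3930]

H_jac[0,0] = 0.9319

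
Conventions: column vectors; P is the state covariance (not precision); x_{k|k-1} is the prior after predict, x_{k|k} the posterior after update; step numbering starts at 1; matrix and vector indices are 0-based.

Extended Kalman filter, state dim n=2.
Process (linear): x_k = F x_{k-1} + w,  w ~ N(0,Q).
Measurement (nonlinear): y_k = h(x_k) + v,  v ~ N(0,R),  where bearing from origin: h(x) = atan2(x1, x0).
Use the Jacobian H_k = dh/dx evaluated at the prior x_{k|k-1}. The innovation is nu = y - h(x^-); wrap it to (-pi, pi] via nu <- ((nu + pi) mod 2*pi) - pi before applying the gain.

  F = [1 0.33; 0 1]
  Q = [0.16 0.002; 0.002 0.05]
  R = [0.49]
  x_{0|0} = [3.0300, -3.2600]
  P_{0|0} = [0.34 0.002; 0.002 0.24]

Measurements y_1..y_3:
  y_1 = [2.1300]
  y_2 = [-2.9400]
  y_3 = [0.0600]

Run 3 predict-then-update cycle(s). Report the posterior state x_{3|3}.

x_post = [-1.0257, -3.6478]

step 1: x^-=[1.9542, -3.2600]  P^-=[0.5275 0.0832; 0.0832 0.2900]  H_jac=[0.2257 0.1353]  S=[0.5272]  K=[0.2471; 0.1100]  nu=[-3.1224]  x^+=[1.1827, -3.6035]  P^+=[0.4953 0.0689; 0.0689 0.2836]
step 2: x^-=[-0.0065, -3.6035]  P^-=[0.7316 0.1645; 0.1645 0.3336]  H_jac=[0.2775 -0.0005]  S=[0.5463]  K=[0.3715; 0.0832]  nu=[-1.3674]  x^+=[-0.5145, -3.7173]  P^+=[0.6562 0.1476; 0.1476 0.3298]
step 3: x^-=[-1.7412, -3.7173]  P^-=[0.9495 0.2584; 0.2584 0.3798]  H_jac=[0.2206 -0.1033]  S=[0.5285]  K=[0.3458; 0.0336]  nu=[2.0688]  x^+=[-1.0257, -3.6478]  P^+=[0.8863 0.2523; 0.2523 0.3792]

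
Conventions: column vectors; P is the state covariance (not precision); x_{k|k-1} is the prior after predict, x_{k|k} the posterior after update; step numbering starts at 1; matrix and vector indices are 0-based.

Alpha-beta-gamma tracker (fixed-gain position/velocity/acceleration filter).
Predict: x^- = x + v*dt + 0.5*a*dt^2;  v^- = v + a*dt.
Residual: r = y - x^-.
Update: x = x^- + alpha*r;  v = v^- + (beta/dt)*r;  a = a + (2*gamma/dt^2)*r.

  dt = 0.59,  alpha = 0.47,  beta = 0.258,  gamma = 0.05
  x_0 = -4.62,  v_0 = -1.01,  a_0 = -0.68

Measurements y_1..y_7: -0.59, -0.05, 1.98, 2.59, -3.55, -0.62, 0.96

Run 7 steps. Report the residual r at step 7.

resid = 0.7874

step 1: x_pred=-5.3343  r=4.7443  x^+=-3.1045  v^+=0.6634  a^+=0.6829
step 2: x_pred=-2.5942  r=2.5442  x^+=-1.3984  v^+=2.1789  a^+=1.4138
step 3: x_pred=0.1332  r=1.8468  x^+=1.0012  v^+=3.8206  a^+=1.9443
step 4: x_pred=3.5937  r=-1.0037  x^+=3.1220  v^+=4.5288  a^+=1.6560
step 5: x_pred=6.0822  r=-9.6322  x^+=1.5551  v^+=1.2938  a^+=-1.1111
step 6: x_pred=2.1250  r=-2.7450  x^+=0.8349  v^+=-0.5621  a^+=-1.8997
step 7: x_pred=0.1726  r=0.7874  x^+=0.5427  v^+=-1.3386  a^+=-1.6735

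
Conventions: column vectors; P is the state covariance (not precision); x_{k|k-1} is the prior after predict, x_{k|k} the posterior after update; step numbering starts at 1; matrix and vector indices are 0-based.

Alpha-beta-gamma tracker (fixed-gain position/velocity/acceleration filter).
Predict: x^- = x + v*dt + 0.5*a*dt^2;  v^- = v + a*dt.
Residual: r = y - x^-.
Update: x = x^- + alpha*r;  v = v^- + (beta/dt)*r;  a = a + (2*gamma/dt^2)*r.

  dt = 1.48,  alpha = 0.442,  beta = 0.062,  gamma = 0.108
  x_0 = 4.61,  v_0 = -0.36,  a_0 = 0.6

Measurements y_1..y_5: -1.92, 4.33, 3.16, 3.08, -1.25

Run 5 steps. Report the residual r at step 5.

resid = -5.8837

step 1: x_pred=4.7343  r=-6.6543  x^+=1.7931  v^+=0.2492  a^+=-0.0562
step 2: x_pred=2.1004  r=2.2296  x^+=3.0859  v^+=0.2595  a^+=0.1637
step 3: x_pred=3.6492  r=-0.4892  x^+=3.4330  v^+=0.4812  a^+=0.1154
step 4: x_pred=4.2715  r=-1.1915  x^+=3.7449  v^+=0.6021  a^+=-0.0021
step 5: x_pred=4.6337  r=-5.8837  x^+=2.0331  v^+=0.3526  a^+=-0.5823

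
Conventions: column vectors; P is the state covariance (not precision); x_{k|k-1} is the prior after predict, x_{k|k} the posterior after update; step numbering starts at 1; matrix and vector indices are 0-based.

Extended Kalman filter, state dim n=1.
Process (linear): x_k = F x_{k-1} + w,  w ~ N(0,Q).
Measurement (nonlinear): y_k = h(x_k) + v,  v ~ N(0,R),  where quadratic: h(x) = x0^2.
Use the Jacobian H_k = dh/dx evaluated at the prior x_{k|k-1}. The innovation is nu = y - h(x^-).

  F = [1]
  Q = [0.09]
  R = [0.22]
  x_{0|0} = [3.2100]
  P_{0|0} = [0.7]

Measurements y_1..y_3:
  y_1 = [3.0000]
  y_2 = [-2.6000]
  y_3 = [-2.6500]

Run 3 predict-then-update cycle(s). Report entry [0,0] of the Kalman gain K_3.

step 1: x^-=[3.2100]  P^-=[0.7900]  H_jac=[6.4200]  S=[32.7810]  K=[0.1547]  nu=[-7.3041]  x^+=[2.0799]  P^+=[0.0053]
step 2: x^-=[2.0799]  P^-=[0.0953]  H_jac=[4.1599]  S=[1.8691]  K=[0.2121]  nu=[-6.9261]  x^+=[0.6109]  P^+=[0.0112]
step 3: x^-=[0.6109]  P^-=[0.1012]  H_jac=[1.2218]  S=[0.3711]  K=[0.3332]  nu=[-3.0232]  x^+=[-0.3966]  P^+=[0.0600]

K[0,0] = 0.3332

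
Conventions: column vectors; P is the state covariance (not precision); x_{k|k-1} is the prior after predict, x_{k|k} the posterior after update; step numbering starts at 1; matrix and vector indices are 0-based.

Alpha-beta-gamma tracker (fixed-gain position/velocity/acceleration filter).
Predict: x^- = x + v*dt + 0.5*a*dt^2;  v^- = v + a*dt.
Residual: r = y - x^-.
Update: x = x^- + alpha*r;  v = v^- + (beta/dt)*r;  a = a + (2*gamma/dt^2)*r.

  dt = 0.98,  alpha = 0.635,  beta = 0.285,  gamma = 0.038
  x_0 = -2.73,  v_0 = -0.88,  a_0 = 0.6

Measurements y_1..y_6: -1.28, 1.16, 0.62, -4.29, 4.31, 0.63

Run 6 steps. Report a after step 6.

step 1: x_pred=-3.3043  r=2.0243  x^+=-2.0189  v^+=0.2967  a^+=0.7602
step 2: x_pred=-1.3631  r=2.5231  x^+=0.2391  v^+=1.7754  a^+=0.9598
step 3: x_pred=2.4399  r=-1.8199  x^+=1.2843  v^+=2.1868  a^+=0.8158
step 4: x_pred=3.8191  r=-8.1091  x^+=-1.3302  v^+=0.6281  a^+=0.1741
step 5: x_pred=-0.6311  r=4.9411  x^+=2.5065  v^+=2.2357  a^+=0.5651
step 6: x_pred=4.9688  r=-4.3388  x^+=2.2137  v^+=1.5277  a^+=0.2218

a_post = 0.2218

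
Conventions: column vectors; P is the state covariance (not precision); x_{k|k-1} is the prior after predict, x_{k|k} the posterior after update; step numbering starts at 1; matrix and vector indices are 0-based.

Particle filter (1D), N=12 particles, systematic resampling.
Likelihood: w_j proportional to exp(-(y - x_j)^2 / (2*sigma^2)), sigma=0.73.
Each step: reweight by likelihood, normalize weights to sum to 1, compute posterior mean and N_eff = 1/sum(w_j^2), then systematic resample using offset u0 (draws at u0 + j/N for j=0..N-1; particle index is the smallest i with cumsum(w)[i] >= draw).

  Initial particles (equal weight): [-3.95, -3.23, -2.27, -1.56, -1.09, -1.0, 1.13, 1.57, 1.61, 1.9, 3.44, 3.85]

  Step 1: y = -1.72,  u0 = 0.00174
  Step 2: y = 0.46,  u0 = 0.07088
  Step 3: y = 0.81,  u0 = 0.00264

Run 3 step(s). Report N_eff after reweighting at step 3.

step 1: w=[0.0030, 0.0372, 0.2382, 0.3089, 0.2180, 0.1945, 0.0002, 0.0000, 0.0000, 0.0000, 0.0000, 0.0000]  mean=-1.5866  Neff=4.1858  idx=[0, 2, 2, 2, 3, 3, 3, 3, 4, 4, 5, 5]
step 2: w=[0.0000, 0.0016, 0.0016, 0.0016, 0.0381, 0.0381, 0.0381, 0.0381, 0.1840, 0.1840, 0.2373, 0.2373]  mean=-1.1247  Neff=5.3711  idx=[5, 7, 8, 8, 9, 9, 10, 10, 10, 11, 11, 11]
step 3: w=[0.0122, 0.0122, 0.0799, 0.0799, 0.0799, 0.0799, 0.1093, 0.1093, 0.1093, 0.1093, 0.1093, 0.1093]  mean=-1.0424  Neff=10.2494  idx=[0, 2, 3, 4, 5, 6, 7, 8, 8, 9, 10, 11]

N_eff = 10.2494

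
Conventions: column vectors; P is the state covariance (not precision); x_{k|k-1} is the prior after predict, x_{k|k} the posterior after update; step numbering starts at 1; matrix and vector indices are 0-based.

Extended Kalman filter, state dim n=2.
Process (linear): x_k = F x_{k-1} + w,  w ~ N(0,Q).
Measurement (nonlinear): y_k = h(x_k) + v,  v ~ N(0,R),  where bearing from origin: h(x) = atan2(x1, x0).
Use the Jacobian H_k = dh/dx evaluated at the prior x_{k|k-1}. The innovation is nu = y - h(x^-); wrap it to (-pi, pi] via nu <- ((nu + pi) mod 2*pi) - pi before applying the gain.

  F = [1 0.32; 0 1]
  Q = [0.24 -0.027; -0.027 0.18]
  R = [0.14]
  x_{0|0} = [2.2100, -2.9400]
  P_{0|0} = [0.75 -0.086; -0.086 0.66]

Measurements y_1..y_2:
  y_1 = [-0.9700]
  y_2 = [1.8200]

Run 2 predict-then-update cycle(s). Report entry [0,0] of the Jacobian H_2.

step 1: x^-=[1.2692, -2.9400]  P^-=[1.0025 0.0982; 0.0982 0.8400]  H_jac=[0.2867 0.1238]  S=[0.2422]  K=[1.2367; 0.5454]  nu=[0.1933]  x^+=[1.5082, -2.8346]  P^+=[0.6320 -0.0652; -0.0652 0.7679]
step 2: x^-=[0.6011, -2.8346]  P^-=[0.9090 0.1535; 0.1535 0.9479]  H_jac=[0.3376 0.0716]  S=[0.2559]  K=[1.2422; 0.4678]  nu=[-3.1014]  x^+=[-3.2514, -4.2855]  P^+=[0.5141 0.0048; 0.0048 0.8919]

H_jac[0,0] = 0.3376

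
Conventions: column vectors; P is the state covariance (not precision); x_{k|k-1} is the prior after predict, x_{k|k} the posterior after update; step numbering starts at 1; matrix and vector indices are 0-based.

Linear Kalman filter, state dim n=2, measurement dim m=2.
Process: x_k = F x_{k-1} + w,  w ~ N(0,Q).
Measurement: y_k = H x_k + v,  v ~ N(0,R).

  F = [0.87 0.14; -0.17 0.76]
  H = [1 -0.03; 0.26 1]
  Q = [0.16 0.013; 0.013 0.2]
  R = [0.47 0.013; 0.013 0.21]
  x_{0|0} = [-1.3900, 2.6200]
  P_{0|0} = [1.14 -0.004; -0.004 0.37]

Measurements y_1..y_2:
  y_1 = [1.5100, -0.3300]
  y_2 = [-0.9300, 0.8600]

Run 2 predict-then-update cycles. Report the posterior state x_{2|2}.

step 1: x^-=[-0.8425, 2.2275]  P^-=[1.0291 -0.1188; -0.1188 0.4477]  S=[1.5067 0.1493; 0.1493 0.6655]  K=[0.6783 0.0714; -0.1532 0.6607]  nu=[2.4193, -2.3384]  x^+=[0.6317, 0.3118]  P^+=[0.3180 -0.0589; -0.0589 0.1521]
step 2: x^-=[0.5932, 0.1296]  P^-=[0.3893 -0.0554; -0.0554 0.3122]  S=[0.8629 0.0499; 0.0499 0.5198]  K=[0.4505 0.0450; -0.1088 0.5835]  nu=[-1.5193, 0.5762]  x^+=[-0.0653, 0.6310]  P^+=[0.2111 -0.0396; -0.0396 0.1314]

x_post = [-0.0653, 0.6310]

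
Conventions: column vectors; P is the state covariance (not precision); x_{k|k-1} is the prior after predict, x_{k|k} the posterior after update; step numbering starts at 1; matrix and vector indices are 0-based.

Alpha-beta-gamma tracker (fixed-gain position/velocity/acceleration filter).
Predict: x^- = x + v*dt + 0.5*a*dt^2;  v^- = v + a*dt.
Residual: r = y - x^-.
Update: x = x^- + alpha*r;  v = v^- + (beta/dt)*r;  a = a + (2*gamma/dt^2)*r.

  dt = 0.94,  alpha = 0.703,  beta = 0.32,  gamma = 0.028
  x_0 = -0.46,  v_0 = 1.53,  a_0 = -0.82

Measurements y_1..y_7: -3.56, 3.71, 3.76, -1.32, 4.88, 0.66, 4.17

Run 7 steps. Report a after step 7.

step 1: x_pred=0.6159  r=-4.1759  x^+=-2.3198  v^+=-0.6624  a^+=-1.0847
step 2: x_pred=-3.4216  r=7.1316  x^+=1.5919  v^+=0.7458  a^+=-0.6327
step 3: x_pred=2.0135  r=1.7465  x^+=3.2413  v^+=0.7457  a^+=-0.5220
step 4: x_pred=3.7116  r=-5.0316  x^+=0.1744  v^+=-1.4579  a^+=-0.8409
step 5: x_pred=-1.5675  r=6.4475  x^+=2.9651  v^+=-0.0534  a^+=-0.4322
step 6: x_pred=2.7239  r=-2.0639  x^+=1.2730  v^+=-1.1623  a^+=-0.5631
step 7: x_pred=-0.0684  r=4.2384  x^+=2.9112  v^+=-0.2488  a^+=-0.2944

a_post = -0.2944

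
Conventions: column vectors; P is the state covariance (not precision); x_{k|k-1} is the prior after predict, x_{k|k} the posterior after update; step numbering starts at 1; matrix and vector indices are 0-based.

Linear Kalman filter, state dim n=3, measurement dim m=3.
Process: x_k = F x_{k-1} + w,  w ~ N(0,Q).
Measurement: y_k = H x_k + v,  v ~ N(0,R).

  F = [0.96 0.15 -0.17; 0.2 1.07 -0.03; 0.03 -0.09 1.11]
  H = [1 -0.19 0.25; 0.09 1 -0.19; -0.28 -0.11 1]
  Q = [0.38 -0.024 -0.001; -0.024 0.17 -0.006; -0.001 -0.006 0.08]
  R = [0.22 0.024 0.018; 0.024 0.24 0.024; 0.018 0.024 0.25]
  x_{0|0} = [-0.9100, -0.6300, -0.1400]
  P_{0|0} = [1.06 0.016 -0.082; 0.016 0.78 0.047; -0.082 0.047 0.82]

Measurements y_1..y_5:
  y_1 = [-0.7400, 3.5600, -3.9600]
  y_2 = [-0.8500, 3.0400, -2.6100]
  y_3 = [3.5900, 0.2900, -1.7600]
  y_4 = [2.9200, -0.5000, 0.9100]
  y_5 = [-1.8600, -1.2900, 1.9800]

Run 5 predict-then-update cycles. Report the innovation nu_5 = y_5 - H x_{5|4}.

step 1: x^-=[-0.9443, -0.8519, -0.1260]  P^-=[1.4271 0.3222 -0.2155; 0.3222 1.1110 -0.0640; -0.2155 -0.0640 1.0827]  S=[1.5308 0.2244 -0.2925; 0.2244 1.4913 -0.5295; -0.2925 -0.5295 1.6126]  K=[0.7964 0.1334 -0.2151; -0.0399 0.8095 0.0871; 0.1824 0.0494 0.7625]  nu=[0.0739, 4.4729, -4.1921]  x^+=[0.6132, 2.4007, -3.0879]  P^+=[0.1766 0.0333 0.0169; 0.0333 0.2062 0.0725; 0.0169 0.0725 0.2078]
step 2: x^-=[1.4737, 2.7841, -3.6253]  P^-=[0.5538 0.0647 -0.0096; 0.0647 0.4227 0.0588; -0.0096 0.0588 0.3243]  S=[0.7744 0.0601 -0.0725; 0.0601 0.6685 -0.0582; -0.0725 -0.0582 0.6192]  K=[0.6709 0.0972 -0.1897; -0.0461 0.6323 0.0446; 0.1257 0.0297 0.5351]  nu=[-0.8884, -0.5655, 1.7341]  x^+=[0.4938, 2.5448, -2.8258]  P^+=[0.1482 0.0236 0.0111; 0.0236 0.1590 0.0496; 0.0111 0.0496 0.1453]
step 3: x^-=[1.3362, 2.9065, -3.3509]  P^-=[0.5250 0.0458 -0.0074; 0.0458 0.3649 0.0366; -0.0074 0.0366 0.2512]  S=[0.7493 0.0467 -0.0761; 0.0467 0.6128 -0.0541; -0.0761 -0.0541 0.5457]  K=[0.6618 0.0868 -0.1914; -0.0542 0.5969 0.0216; 0.1118 0.0140 0.4737]  nu=[3.6438, -3.3734, 2.2847]  x^+=[3.0173, 0.7446, -1.9085]  P^+=[0.1459 0.0208 0.0093; 0.0208 0.1484 0.0409; 0.0093 0.0409 0.1279]
step 4: x^-=[3.3328, 1.4575, -2.0949]  P^-=[0.5223 0.0422 -0.0074; 0.0422 0.3520 0.0273; -0.0074 0.0273 0.2312]  S=[0.7472 0.0437 -0.0783; 0.0437 0.6020 -0.0572; -0.0783 -0.0572 0.5271]  K=[0.6607 0.0842 -0.1930; -0.0570 0.5875 0.0113; 0.1077 0.0066 0.4535]  nu=[0.3879, -2.6555, 4.0984]  x^+=[2.5745, -0.0787, -0.2119]  P^+=[0.1455 0.0200 0.0086; 0.0200 0.1452 0.0375; 0.0086 0.0375 0.1220]
step 5: x^-=[2.4957, 0.4370, -0.1509]  P^-=[0.5220 0.0415 -0.0075; 0.0415 0.3483 0.0236; -0.0075 0.0236 0.2246]  S=[0.7468 0.0429 -0.0792; 0.0429 0.5993 -0.0591; -0.0792 -0.0591 0.5213]  K=[0.6605 0.0836 -0.1937; -0.0580 0.5847 0.0070; 0.1063 0.0035 0.4465]  nu=[-4.2350, -1.9803, 2.8777]  x^+=[-1.0243, -0.4549, 0.6768]  P^+=[0.1455 0.0198 0.0084; 0.0198 0.1442 0.0361; 0.0084 0.0361 0.1199]

innov = [-4.2350, -1.9803, 2.8777]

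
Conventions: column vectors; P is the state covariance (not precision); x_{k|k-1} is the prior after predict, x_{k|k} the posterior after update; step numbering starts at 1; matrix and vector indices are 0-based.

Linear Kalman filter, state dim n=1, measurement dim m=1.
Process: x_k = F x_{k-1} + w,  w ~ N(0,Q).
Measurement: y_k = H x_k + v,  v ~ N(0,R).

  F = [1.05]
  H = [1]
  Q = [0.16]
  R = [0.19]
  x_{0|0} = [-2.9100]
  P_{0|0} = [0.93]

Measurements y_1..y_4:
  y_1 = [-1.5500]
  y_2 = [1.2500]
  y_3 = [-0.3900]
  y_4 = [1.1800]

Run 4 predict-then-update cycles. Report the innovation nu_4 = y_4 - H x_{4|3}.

innov = [1.3678]

step 1: x^-=[-3.0555]  P^-=[1.1853]  S=[1.3753]  K=[0.8619]  nu=[1.5055]  x^+=[-1.7580]  P^+=[0.1638]
step 2: x^-=[-1.8459]  P^-=[0.3405]  S=[0.5305]  K=[0.6419]  nu=[3.0959]  x^+=[0.1413]  P^+=[0.1220]
step 3: x^-=[0.1483]  P^-=[0.2945]  S=[0.4845]  K=[0.6078]  nu=[-0.5383]  x^+=[-0.1789]  P^+=[0.1155]
step 4: x^-=[-0.1878]  P^-=[0.2873]  S=[0.4773]  K=[0.6019]  nu=[1.3678]  x^+=[0.6355]  P^+=[0.1144]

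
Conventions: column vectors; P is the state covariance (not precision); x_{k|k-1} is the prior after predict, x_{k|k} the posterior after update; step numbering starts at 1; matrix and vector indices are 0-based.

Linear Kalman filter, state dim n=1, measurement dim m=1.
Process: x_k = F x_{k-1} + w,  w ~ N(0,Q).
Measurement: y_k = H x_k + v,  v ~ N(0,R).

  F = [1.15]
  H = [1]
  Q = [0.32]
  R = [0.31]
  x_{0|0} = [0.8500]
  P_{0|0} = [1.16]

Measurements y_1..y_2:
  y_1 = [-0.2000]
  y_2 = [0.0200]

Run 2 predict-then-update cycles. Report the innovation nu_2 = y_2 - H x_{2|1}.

step 1: x^-=[0.9775]  P^-=[1.8541]  S=[2.1641]  K=[0.8568]  nu=[-1.1775]  x^+=[-0.0313]  P^+=[0.2656]
step 2: x^-=[-0.0360]  P^-=[0.6712]  S=[0.9812]  K=[0.6841]  nu=[0.0560]  x^+=[0.0023]  P^+=[0.2121]

innov = [0.0560]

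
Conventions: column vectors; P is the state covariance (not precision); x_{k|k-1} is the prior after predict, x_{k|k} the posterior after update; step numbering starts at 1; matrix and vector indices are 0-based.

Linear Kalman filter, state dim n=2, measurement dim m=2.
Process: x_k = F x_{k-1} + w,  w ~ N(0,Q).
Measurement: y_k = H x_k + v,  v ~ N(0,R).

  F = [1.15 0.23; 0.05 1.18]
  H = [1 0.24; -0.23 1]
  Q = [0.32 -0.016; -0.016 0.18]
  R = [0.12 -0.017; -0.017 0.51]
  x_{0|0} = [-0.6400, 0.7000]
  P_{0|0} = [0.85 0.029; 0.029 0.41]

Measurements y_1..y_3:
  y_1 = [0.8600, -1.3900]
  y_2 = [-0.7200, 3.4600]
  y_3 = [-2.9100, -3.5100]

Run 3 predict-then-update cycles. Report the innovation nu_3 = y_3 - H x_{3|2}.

innov = [-2.8263, -5.2586]

step 1: x^-=[-0.5750, 0.7940]  P^-=[1.4812 0.1838; 0.1838 0.7564]  S=[1.7330 -0.0024; -0.0024 1.2602]  K=[0.8800 -0.1227; 0.2116 0.5671]  nu=[1.2444, -2.3162]  x^+=[0.8044, -0.2562]  P^+=[0.1197 -0.0500; -0.0500 0.2741]
step 2: x^-=[0.8661, -0.2621]  P^-=[0.4663 -0.0032; -0.0032 0.5561]  S=[0.6168 0.0062; 0.0062 1.0922]  K=[0.7558 -0.1054; 0.2061 0.5086]  nu=[-1.5232, 3.9213]  x^+=[-0.6985, 1.4185]  P^+=[0.1028 -0.0430; -0.0430 0.2460]
step 3: x^-=[-0.4770, 1.6389]  P^-=[0.4462 -0.0021; -0.0021 0.5177]  S=[0.5951 0.0026; 0.0026 1.0523]  K=[0.7495 -0.1014; 0.2031 0.4920]  nu=[-2.8263, -5.2586]  x^+=[-2.0621, -1.5221]  P^+=[0.1015 -0.0411; -0.0411 0.2380]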